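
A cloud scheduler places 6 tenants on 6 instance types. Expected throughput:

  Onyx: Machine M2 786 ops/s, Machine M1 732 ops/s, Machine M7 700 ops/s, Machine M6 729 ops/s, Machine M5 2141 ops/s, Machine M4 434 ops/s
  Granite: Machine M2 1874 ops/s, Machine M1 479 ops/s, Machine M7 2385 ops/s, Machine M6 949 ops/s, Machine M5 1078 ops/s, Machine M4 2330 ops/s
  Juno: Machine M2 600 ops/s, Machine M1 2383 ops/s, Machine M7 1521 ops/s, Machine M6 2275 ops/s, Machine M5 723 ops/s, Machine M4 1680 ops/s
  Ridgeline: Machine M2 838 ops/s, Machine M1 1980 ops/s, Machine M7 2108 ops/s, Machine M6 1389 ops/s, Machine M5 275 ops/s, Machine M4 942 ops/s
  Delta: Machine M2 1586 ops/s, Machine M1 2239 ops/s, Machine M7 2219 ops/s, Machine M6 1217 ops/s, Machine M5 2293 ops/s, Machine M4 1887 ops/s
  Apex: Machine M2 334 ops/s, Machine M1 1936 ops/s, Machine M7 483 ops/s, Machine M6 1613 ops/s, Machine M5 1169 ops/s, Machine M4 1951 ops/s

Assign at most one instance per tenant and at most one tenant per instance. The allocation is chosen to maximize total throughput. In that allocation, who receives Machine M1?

Delta receives Machine M1.

Optimal: Onyx→Machine M5 (2141 ops/s), Granite→Machine M2 (1874 ops/s), Juno→Machine M6 (2275 ops/s), Ridgeline→Machine M7 (2108 ops/s), Delta→Machine M1 (2239 ops/s), Apex→Machine M4 (1951 ops/s) — total 2141+1874+2275+2108+2239+1951 = 12588 ops/s.
Next-best assignment: Onyx→Machine M5, Granite→Machine M2, Juno→Machine M6, Ridgeline→Machine M1, Delta→Machine M7, Apex→Machine M4 = 12440 ops/s.
Every other assignment is strictly worse.
Delta's own top instance is Machine M5 (2293 ops/s), but forcing Delta→Machine M5 and reassigning the rest optimally gives only 11728 ops/s — worse by 860.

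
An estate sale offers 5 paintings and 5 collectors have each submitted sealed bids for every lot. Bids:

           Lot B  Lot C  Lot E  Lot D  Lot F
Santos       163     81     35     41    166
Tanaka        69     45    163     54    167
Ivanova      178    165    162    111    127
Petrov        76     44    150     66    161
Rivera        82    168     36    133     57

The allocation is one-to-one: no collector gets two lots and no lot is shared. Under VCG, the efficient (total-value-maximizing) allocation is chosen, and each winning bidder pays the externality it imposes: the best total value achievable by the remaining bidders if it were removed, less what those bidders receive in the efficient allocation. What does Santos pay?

Santos pays $48.

Efficient allocation: Santos→Lot B ($163), Tanaka→Lot E ($163), Ivanova→Lot C ($165), Petrov→Lot F ($161), Rivera→Lot D ($133); total welfare W = $785.
Santos receives Lot B at value $163, so the others get W − 163 = $622.
Without Santos: best allocation of the remaining 4 bidders over all 5 lots is Tanaka→Lot E ($163), Ivanova→Lot B ($178), Petrov→Lot F ($161), Rivera→Lot C ($168), total $670.
VCG payment = (others' best without Santos) − (others' welfare with Santos) = 670 − 622 = $48.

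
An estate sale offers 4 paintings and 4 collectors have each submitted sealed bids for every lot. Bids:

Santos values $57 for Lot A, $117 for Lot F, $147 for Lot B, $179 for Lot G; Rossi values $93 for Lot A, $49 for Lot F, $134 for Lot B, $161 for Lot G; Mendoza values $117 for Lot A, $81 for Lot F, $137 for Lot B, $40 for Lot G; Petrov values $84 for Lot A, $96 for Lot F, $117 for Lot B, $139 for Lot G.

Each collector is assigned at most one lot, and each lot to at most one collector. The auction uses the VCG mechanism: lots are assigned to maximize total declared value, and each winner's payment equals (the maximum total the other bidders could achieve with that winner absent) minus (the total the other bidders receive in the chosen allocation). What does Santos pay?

Efficient allocation: Santos→Lot G ($179), Rossi→Lot B ($134), Mendoza→Lot A ($117), Petrov→Lot F ($96); total welfare W = $526.
Santos receives Lot G at value $179, so the others get W − 179 = $347.
Without Santos: best allocation of the remaining 3 bidders over all 4 lots is Rossi→Lot G ($161), Mendoza→Lot A ($117), Petrov→Lot B ($117), total $395.
VCG payment = (others' best without Santos) − (others' welfare with Santos) = 395 − 347 = $48.

Santos pays $48.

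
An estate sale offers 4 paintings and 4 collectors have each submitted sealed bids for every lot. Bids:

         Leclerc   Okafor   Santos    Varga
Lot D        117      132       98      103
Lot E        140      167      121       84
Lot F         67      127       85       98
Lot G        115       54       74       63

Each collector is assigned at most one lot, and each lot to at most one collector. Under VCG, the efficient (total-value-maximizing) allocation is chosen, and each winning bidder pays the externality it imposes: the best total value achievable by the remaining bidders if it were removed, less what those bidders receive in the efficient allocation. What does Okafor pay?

Efficient allocation: Leclerc→Lot G ($115), Okafor→Lot E ($167), Santos→Lot D ($98), Varga→Lot F ($98); total welfare W = $478.
Okafor receives Lot E at value $167, so the others get W − 167 = $311.
Without Okafor: best allocation of the remaining 3 bidders over all 4 lots is Leclerc→Lot G ($115), Santos→Lot E ($121), Varga→Lot D ($103), total $339.
VCG payment = (others' best without Okafor) − (others' welfare with Okafor) = 339 − 311 = $28.

Okafor pays $28.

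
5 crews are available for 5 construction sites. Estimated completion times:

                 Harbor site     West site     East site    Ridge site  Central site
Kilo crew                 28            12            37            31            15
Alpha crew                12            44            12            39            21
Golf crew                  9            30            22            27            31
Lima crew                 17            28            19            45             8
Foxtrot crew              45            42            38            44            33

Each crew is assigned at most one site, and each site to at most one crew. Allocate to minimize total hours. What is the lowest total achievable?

Min total: 85 hours

Treat this as an assignment problem: match each crew to one site.
Optimal: Kilo crew→West site (12 hours), Alpha crew→East site (12 hours), Golf crew→Harbor site (9 hours), Lima crew→Central site (8 hours), Foxtrot crew→Ridge site (44 hours) — total 12+12+9+8+44 = 85 hours.
Row-greedy (each crew in turn takes its cheapest remaining site) gives 98 hours, worse by 13.
Next-best assignment: Kilo crew→West site, Alpha crew→Harbor site, Golf crew→Ridge site, Lima crew→Central site, Foxtrot crew→East site = 97 hours.
Checked against all permutations: 85 hours is optimal.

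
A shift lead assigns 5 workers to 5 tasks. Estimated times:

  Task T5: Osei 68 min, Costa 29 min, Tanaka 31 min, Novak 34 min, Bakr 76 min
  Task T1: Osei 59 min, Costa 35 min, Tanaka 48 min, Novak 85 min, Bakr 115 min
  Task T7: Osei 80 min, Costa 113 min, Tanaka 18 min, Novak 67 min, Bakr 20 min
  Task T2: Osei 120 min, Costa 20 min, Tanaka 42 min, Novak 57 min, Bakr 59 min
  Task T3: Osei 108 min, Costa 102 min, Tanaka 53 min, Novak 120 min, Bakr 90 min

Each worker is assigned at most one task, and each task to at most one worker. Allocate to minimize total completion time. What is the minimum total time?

Min total: 186 min

Optimal: Osei→Task T1 (59 min), Costa→Task T2 (20 min), Tanaka→Task T3 (53 min), Novak→Task T5 (34 min), Bakr→Task T7 (20 min) — total 59+20+53+34+20 = 186 min.
Min-entry greedy (repeatedly take the single cheapest remaining cell) gives 221 min, worse by 35.
Checked against all permutations: 186 min is optimal.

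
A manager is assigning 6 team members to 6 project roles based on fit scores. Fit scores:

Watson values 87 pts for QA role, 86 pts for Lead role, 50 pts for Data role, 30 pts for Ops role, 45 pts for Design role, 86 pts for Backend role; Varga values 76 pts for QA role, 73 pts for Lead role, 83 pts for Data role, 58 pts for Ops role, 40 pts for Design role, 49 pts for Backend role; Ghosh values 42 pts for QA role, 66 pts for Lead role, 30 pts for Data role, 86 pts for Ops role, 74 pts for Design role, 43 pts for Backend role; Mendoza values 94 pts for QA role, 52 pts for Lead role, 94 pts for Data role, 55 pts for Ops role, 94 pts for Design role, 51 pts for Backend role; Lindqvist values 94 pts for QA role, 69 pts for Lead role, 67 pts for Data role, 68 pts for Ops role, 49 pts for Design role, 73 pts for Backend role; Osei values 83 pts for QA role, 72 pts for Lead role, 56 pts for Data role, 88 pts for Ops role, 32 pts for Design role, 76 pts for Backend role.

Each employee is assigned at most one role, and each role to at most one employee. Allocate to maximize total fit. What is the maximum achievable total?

Max total: 519 pts

Treat this as an assignment problem: match each employee to one role.
Optimal: Watson→Lead role (86 pts), Varga→Data role (83 pts), Ghosh→Ops role (86 pts), Mendoza→Design role (94 pts), Lindqvist→QA role (94 pts), Osei→Backend role (76 pts) — total 86+83+86+94+94+76 = 519 pts.
Swapping Mendoza↔Watson (Mendoza→Lead role 52 pts, Watson→Design role 45 pts) loses 83.
Checked against all permutations: 519 pts is optimal.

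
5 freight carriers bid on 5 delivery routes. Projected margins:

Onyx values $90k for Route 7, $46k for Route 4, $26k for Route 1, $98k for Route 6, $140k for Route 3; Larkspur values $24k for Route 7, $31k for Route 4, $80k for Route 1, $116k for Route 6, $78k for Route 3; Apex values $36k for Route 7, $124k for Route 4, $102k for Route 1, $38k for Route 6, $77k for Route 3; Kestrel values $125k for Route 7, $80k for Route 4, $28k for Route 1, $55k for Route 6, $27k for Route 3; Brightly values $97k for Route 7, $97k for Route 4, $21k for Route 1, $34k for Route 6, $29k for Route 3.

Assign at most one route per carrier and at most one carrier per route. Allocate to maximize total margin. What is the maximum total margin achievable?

Optimal: Onyx→Route 3 ($140k), Larkspur→Route 6 ($116k), Apex→Route 1 ($102k), Kestrel→Route 7 ($125k), Brightly→Route 4 ($97k) — total 140+116+102+125+97 = $580k.
Row-greedy (each carrier in turn takes its best remaining route) gives $526k, worse by 54.

Maximum total: $580k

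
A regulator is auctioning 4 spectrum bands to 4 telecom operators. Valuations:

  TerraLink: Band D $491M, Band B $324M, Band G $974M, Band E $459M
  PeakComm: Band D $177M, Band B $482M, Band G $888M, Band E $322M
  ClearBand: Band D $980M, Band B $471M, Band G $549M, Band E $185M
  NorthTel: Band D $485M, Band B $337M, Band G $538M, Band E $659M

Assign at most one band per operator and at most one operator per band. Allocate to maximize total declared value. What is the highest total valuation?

Maximum total: $3095M

Optimal: TerraLink→Band G ($974M), PeakComm→Band B ($482M), ClearBand→Band D ($980M), NorthTel→Band E ($659M) — total 974+482+980+659 = $3095M.
Checked against all permutations: $3095M is optimal.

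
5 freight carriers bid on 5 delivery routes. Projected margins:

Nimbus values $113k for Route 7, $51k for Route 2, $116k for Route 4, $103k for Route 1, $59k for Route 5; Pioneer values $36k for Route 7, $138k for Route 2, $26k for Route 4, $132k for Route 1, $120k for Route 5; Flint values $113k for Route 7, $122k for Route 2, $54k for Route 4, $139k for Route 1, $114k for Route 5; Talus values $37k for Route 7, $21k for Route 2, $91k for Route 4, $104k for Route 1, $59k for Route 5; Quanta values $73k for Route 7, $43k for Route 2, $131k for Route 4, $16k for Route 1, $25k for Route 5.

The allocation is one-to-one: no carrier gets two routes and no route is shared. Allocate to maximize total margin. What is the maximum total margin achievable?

This is the linear assignment problem.
Optimal: Nimbus→Route 7 ($113k), Pioneer→Route 2 ($138k), Flint→Route 5 ($114k), Talus→Route 1 ($104k), Quanta→Route 4 ($131k) — total 113+138+114+104+131 = $600k.
Max-entry greedy (repeatedly take the single best remaining cell) gives $580k, worse by 20.
Swapping Pioneer↔Nimbus (Pioneer→Route 7 $36k, Nimbus→Route 2 $51k) loses 164.
No other one-to-one assignment exceeds $600k.

Maximum total: $600k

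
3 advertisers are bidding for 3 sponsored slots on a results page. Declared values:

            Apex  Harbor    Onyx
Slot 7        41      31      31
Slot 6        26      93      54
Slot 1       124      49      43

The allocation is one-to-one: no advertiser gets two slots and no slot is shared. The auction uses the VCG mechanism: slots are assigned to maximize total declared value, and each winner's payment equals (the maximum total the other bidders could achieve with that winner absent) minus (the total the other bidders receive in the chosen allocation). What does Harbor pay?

Harbor pays $23.

Efficient allocation: Apex→Slot 1 ($124), Harbor→Slot 6 ($93), Onyx→Slot 7 ($31); total welfare W = $248.
Harbor receives Slot 6 at value $93, so the others get W − 93 = $155.
Without Harbor: best allocation of the remaining 2 bidders over all 3 slots is Apex→Slot 1 ($124), Onyx→Slot 6 ($54), total $178.
VCG payment = (others' best without Harbor) − (others' welfare with Harbor) = 178 − 155 = $23.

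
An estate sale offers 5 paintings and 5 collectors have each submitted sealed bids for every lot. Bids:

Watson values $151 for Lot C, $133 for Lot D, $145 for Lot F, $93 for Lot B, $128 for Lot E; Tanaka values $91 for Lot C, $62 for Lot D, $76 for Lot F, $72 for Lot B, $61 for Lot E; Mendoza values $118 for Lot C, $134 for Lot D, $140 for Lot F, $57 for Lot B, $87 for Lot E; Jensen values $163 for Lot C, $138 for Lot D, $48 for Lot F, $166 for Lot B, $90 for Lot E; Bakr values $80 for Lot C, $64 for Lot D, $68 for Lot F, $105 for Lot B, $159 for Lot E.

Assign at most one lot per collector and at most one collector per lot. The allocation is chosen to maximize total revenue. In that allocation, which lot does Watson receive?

Optimal: Watson→Lot F ($145), Tanaka→Lot C ($91), Mendoza→Lot D ($134), Jensen→Lot B ($166), Bakr→Lot E ($159) — total 145+91+134+166+159 = $695.
Column-greedy (each lot in turn goes to its best remaining collector) gives $608, worse by 87.
Next-best assignment: Watson→Lot D, Tanaka→Lot C, Mendoza→Lot F, Jensen→Lot B, Bakr→Lot E = $689.
Every other assignment is strictly worse.
Watson's own top lot is Lot C ($151), but forcing Watson→Lot C and reassigning the rest optimally gives only $686 — worse by 9.

Watson receives Lot F.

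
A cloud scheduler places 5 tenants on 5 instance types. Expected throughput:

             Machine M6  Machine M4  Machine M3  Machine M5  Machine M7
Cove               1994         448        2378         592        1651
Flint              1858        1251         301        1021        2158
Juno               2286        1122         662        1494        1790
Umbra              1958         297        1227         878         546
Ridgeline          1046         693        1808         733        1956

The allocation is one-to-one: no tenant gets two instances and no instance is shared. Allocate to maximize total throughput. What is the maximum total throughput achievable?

Maximum total: 9037 ops/s

This is a one-to-one assignment (maximum-weight bipartite matching).
Optimal: Cove→Machine M3 (2378 ops/s), Flint→Machine M4 (1251 ops/s), Juno→Machine M5 (1494 ops/s), Umbra→Machine M6 (1958 ops/s), Ridgeline→Machine M7 (1956 ops/s) — total 2378+1251+1494+1958+1956 = 9037 ops/s.
Column-greedy (each instance in turn goes to its best remaining tenant) gives 8749 ops/s, worse by 288.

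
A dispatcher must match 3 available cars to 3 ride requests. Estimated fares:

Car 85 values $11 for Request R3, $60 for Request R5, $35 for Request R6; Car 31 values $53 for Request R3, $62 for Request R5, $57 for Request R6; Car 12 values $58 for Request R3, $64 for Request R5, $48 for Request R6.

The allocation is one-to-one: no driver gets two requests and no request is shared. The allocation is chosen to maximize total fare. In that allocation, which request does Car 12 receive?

Car 12 receives Request R3.

Optimal: Car 85→Request R5 ($60), Car 31→Request R6 ($57), Car 12→Request R3 ($58) — total 60+57+58 = $175.
Column-greedy (each request in turn goes to its best remaining driver) gives $155, worse by 20.
Next-best assignment: Car 85→Request R5, Car 31→Request R3, Car 12→Request R6 = $161.
Swapping Car 12↔Car 85 (Car 12→Request R5 $64, Car 85→Request R3 $11) loses 43.
Car 12's own top request is Request R5 ($64), but forcing Car 12→Request R5 and reassigning the rest optimally gives only $152 — worse by 23.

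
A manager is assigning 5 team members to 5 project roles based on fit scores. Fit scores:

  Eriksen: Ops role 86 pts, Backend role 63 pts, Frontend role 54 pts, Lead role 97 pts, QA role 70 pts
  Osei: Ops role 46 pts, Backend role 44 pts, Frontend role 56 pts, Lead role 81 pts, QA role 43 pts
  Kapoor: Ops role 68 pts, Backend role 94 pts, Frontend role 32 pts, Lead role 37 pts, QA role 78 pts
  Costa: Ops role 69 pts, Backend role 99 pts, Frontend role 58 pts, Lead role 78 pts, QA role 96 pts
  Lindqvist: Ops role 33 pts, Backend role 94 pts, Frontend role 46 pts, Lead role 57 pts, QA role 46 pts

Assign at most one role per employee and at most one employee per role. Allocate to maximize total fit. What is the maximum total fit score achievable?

Maximum total: 411 pts

This is a one-to-one assignment (maximum-weight bipartite matching).
Optimal: Eriksen→Lead role (97 pts), Osei→Frontend role (56 pts), Kapoor→Ops role (68 pts), Costa→QA role (96 pts), Lindqvist→Backend role (94 pts) — total 97+56+68+96+94 = 411 pts.
Row-greedy (each employee in turn takes its best remaining role) gives 376 pts, worse by 35.
Checked against all permutations: 411 pts is optimal.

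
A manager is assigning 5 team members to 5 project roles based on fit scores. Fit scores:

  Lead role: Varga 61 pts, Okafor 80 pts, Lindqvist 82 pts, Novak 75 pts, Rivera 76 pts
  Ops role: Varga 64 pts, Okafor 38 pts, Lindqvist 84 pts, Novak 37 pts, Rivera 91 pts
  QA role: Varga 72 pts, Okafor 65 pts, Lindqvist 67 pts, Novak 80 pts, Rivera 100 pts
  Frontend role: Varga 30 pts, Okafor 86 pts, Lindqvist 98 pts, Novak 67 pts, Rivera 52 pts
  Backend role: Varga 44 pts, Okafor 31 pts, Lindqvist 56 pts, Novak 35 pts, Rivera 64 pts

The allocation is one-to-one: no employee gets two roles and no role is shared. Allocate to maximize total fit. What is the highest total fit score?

Maximum total: 393 pts

This is a one-to-one assignment (maximum-weight bipartite matching).
Optimal: Varga→Backend role (44 pts), Okafor→Lead role (80 pts), Lindqvist→Frontend role (98 pts), Novak→QA role (80 pts), Rivera→Ops role (91 pts) — total 44+80+98+80+91 = 393 pts.
Row-greedy (each employee in turn takes its best remaining role) gives 381 pts, worse by 12.
Next-best assignment: Varga→Backend role, Okafor→Frontend role, Lindqvist→Ops role, Novak→Lead role, Rivera→QA role = 389 pts.
Swapping Okafor↔Rivera (Okafor→Ops role 38 pts, Rivera→Lead role 76 pts) loses 57.
Every other assignment is strictly worse.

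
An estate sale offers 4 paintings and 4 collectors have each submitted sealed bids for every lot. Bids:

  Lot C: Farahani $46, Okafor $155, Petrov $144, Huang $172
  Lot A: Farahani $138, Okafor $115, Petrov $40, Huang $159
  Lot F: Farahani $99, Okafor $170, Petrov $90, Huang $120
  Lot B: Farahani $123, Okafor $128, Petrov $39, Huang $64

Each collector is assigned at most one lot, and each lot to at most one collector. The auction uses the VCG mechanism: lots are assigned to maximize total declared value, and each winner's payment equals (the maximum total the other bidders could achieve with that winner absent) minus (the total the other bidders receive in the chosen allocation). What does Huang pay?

Efficient allocation: Farahani→Lot B ($123), Okafor→Lot F ($170), Petrov→Lot C ($144), Huang→Lot A ($159); total welfare W = $596.
Huang receives Lot A at value $159, so the others get W − 159 = $437.
Without Huang: best allocation of the remaining 3 bidders over all 4 lots is Farahani→Lot A ($138), Okafor→Lot F ($170), Petrov→Lot C ($144), total $452.
VCG payment = (others' best without Huang) − (others' welfare with Huang) = 452 − 437 = $15.

Huang pays $15.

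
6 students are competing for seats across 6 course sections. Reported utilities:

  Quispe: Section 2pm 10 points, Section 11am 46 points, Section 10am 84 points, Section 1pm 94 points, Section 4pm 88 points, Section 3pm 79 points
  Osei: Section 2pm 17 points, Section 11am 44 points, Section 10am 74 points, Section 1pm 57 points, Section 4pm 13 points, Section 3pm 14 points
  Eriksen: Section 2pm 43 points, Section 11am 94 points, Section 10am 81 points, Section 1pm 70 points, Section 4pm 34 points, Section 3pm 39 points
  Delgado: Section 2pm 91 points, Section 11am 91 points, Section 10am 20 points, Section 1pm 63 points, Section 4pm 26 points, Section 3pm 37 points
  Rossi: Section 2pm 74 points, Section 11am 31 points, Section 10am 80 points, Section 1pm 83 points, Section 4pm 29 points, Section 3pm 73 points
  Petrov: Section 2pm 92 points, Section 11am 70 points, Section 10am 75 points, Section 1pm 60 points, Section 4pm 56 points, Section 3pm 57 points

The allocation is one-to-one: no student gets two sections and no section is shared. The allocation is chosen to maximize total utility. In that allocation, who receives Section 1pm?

Optimal: Quispe→Section 4pm (88 points), Osei→Section 10am (74 points), Eriksen→Section 1pm (70 points), Delgado→Section 11am (91 points), Rossi→Section 3pm (73 points), Petrov→Section 2pm (92 points) — total 88+74+70+91+73+92 = 488 points.
Max-entry greedy (repeatedly take the single best remaining cell) gives 410 points, worse by 78.
Next-best assignment: Quispe→Section 4pm, Osei→Section 10am, Eriksen→Section 11am, Delgado→Section 2pm, Rossi→Section 1pm, Petrov→Section 3pm = 487 points.
Every other assignment is strictly worse.
Eriksen's own top section is Section 11am (94 points), but forcing Eriksen→Section 11am and reassigning the rest optimally gives only 487 points — worse by 1.

Eriksen receives Section 1pm.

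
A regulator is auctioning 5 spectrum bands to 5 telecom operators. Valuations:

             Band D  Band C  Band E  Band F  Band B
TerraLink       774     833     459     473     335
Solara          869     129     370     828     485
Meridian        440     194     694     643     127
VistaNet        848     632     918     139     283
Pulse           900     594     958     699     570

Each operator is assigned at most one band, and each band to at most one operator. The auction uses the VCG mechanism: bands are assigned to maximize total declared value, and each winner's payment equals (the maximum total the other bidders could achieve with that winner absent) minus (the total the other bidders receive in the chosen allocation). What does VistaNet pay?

VistaNet pays $388M.

Efficient allocation: TerraLink→Band C ($833M), Solara→Band D ($869M), Meridian→Band F ($643M), VistaNet→Band E ($918M), Pulse→Band B ($570M); total welfare W = $3833M.
VistaNet receives Band E at value $918M, so the others get W − 918 = $2915M.
Without VistaNet: best allocation of the remaining 4 bidders over all 5 bands is TerraLink→Band C ($833M), Solara→Band D ($869M), Meridian→Band F ($643M), Pulse→Band E ($958M), total $3303M.
VCG payment = (others' best without VistaNet) − (others' welfare with VistaNet) = 3303 − 2915 = $388M.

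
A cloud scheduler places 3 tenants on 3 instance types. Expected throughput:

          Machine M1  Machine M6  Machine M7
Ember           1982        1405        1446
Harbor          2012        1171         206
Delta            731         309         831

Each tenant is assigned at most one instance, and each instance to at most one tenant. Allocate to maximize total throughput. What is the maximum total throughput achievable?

This is the linear assignment problem.
Optimal: Ember→Machine M6 (1405 ops/s), Harbor→Machine M1 (2012 ops/s), Delta→Machine M7 (831 ops/s) — total 1405+2012+831 = 4248 ops/s.
Row-greedy (each tenant in turn takes its best remaining instance) gives 3984 ops/s, worse by 264.
Next-best assignment: Ember→Machine M1, Harbor→Machine M6, Delta→Machine M7 = 3984 ops/s.
Every other assignment is strictly worse.

Maximum total: 4248 ops/s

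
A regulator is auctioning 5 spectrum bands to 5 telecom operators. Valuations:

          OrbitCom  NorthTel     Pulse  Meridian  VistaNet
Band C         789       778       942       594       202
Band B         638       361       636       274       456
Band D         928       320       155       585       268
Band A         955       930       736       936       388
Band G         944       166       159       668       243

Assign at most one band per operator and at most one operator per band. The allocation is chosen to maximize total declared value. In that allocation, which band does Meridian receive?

Meridian receives Band G.

Optimal: OrbitCom→Band D ($928M), NorthTel→Band A ($930M), Pulse→Band C ($942M), Meridian→Band G ($668M), VistaNet→Band B ($456M) — total 928+930+942+668+456 = $3924M.
Swapping OrbitCom↔Pulse (OrbitCom→Band C $789M, Pulse→Band D $155M) loses 926.
Meridian's own top band is Band A ($936M), but forcing Meridian→Band A and reassigning the rest optimally gives only $3598M — worse by 326.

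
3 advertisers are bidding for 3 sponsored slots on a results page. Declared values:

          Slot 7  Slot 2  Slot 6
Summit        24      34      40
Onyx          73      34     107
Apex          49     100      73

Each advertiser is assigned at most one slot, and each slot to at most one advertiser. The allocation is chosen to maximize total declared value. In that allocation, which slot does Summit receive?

Summit receives Slot 7.

Optimal: Summit→Slot 7 ($24), Onyx→Slot 6 ($107), Apex→Slot 2 ($100) — total 24+107+100 = $231.
Column-greedy (each slot in turn goes to its best remaining advertiser) gives $213, worse by 18.
Swapping Summit↔Apex (Summit→Slot 2 $34, Apex→Slot 7 $49) loses 41.
Summit's own top slot is Slot 6 ($40), but forcing Summit→Slot 6 and reassigning the rest optimally gives only $213 — worse by 18.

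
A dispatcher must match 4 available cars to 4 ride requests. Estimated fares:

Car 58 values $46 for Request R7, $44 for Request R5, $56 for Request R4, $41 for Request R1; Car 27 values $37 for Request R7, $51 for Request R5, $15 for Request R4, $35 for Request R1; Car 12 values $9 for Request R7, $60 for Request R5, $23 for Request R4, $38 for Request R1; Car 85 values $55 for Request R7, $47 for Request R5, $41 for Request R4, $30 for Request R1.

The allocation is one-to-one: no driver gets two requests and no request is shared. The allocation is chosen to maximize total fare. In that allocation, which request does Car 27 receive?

This is the linear assignment problem.
Optimal: Car 58→Request R4 ($56), Car 27→Request R1 ($35), Car 12→Request R5 ($60), Car 85→Request R7 ($55) — total 56+35+60+55 = $206.
Row-greedy (each driver in turn takes its best remaining request) gives $200, worse by 6.
Next-best assignment: Car 58→Request R4, Car 27→Request R5, Car 12→Request R1, Car 85→Request R7 = $200.
Checked against all permutations: $206 is optimal.
Car 27's own top request is Request R5 ($51), but forcing Car 27→Request R5 and reassigning the rest optimally gives only $200 — worse by 6.

Car 27 receives Request R1.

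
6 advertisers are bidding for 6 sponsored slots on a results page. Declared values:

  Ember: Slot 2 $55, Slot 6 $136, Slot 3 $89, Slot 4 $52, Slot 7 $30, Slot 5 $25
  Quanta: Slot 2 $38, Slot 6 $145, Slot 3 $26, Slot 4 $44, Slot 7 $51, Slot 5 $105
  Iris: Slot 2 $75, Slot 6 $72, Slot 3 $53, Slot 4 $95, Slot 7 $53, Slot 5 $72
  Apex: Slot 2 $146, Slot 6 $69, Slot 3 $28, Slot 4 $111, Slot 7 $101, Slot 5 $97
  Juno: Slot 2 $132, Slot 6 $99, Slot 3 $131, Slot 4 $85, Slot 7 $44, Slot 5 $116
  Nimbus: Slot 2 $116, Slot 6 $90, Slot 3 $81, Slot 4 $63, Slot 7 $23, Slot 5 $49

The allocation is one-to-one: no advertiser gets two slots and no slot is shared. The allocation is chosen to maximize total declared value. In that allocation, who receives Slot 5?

Quanta receives Slot 5.

Optimal: Ember→Slot 6 ($136), Quanta→Slot 5 ($105), Iris→Slot 4 ($95), Apex→Slot 7 ($101), Juno→Slot 3 ($131), Nimbus→Slot 2 ($116) — total 136+105+95+101+131+116 = $684.
Max-entry greedy (repeatedly take the single best remaining cell) gives $596, worse by 88.
Next-best assignment: Ember→Slot 3, Quanta→Slot 6, Iris→Slot 4, Apex→Slot 7, Juno→Slot 5, Nimbus→Slot 2 = $662.
Quanta's own top slot is Slot 6 ($145), but forcing Quanta→Slot 6 and reassigning the rest optimally gives only $662 — worse by 22.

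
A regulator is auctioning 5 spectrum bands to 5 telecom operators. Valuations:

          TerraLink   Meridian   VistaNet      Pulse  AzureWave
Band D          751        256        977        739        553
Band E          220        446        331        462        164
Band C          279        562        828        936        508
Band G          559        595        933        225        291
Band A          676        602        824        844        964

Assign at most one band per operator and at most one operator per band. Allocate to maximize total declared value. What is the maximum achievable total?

Maximum total: $4030M

Treat this as an assignment problem: match each operator to one band.
Optimal: TerraLink→Band D ($751M), Meridian→Band E ($446M), VistaNet→Band G ($933M), Pulse→Band C ($936M), AzureWave→Band A ($964M) — total 751+446+933+936+964 = $4030M.
Column-greedy (each band in turn goes to its best remaining operator) gives $3524M, worse by 506.
Next-best assignment: TerraLink→Band G, Meridian→Band E, VistaNet→Band D, Pulse→Band C, AzureWave→Band A = $3882M.
Swapping TerraLink↔Meridian (TerraLink→Band E $220M, Meridian→Band D $256M) loses 721.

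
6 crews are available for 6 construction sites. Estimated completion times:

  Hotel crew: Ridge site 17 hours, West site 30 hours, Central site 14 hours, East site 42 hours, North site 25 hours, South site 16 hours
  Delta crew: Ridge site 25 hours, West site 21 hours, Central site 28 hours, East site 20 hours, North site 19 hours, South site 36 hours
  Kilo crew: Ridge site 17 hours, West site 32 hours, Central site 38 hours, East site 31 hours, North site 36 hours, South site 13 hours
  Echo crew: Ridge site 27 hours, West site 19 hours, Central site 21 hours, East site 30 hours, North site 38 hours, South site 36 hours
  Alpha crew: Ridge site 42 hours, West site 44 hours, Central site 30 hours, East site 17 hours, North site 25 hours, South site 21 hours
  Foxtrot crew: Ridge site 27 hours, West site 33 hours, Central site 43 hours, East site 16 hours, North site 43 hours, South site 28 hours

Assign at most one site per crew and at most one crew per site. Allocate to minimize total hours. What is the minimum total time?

Minimum total: 106 hours

Optimal: Hotel crew→Central site (14 hours), Delta crew→North site (19 hours), Kilo crew→Ridge site (17 hours), Echo crew→West site (19 hours), Alpha crew→South site (21 hours), Foxtrot crew→East site (16 hours) — total 14+19+17+19+21+16 = 106 hours.
Column-greedy (each site in turn goes to its cheapest remaining crew) gives 118 hours, worse by 12.
Swapping Delta crew↔Echo crew (Delta crew→West site 21 hours, Echo crew→North site 38 hours) adds 21.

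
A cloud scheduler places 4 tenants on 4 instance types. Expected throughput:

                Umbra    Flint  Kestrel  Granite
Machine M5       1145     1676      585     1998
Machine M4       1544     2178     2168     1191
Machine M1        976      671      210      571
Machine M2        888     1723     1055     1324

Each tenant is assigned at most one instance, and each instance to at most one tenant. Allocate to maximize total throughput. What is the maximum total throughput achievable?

Max total: 6865 ops/s

Optimal: Umbra→Machine M1 (976 ops/s), Flint→Machine M2 (1723 ops/s), Kestrel→Machine M4 (2168 ops/s), Granite→Machine M5 (1998 ops/s) — total 976+1723+2168+1998 = 6865 ops/s.
Column-greedy (each instance in turn goes to its best remaining tenant) gives 6207 ops/s, worse by 658.
Swapping Umbra↔Flint (Umbra→Machine M2 888 ops/s, Flint→Machine M1 671 ops/s) loses 1140.
Checked against all permutations: 6865 ops/s is optimal.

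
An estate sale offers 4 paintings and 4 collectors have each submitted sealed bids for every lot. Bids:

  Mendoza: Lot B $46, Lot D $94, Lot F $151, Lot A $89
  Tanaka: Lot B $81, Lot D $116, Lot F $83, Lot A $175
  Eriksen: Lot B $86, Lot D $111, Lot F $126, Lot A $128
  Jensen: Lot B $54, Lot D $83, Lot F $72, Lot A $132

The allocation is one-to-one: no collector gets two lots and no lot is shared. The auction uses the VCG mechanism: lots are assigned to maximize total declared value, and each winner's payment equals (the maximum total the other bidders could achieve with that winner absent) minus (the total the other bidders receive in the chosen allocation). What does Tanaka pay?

Tanaka pays $74.

Efficient allocation: Mendoza→Lot F ($151), Tanaka→Lot A ($175), Eriksen→Lot B ($86), Jensen→Lot D ($83); total welfare W = $495.
Tanaka receives Lot A at value $175, so the others get W − 175 = $320.
Without Tanaka: best allocation of the remaining 3 bidders over all 4 lots is Mendoza→Lot F ($151), Eriksen→Lot D ($111), Jensen→Lot A ($132), total $394.
VCG payment = (others' best without Tanaka) − (others' welfare with Tanaka) = 394 − 320 = $74.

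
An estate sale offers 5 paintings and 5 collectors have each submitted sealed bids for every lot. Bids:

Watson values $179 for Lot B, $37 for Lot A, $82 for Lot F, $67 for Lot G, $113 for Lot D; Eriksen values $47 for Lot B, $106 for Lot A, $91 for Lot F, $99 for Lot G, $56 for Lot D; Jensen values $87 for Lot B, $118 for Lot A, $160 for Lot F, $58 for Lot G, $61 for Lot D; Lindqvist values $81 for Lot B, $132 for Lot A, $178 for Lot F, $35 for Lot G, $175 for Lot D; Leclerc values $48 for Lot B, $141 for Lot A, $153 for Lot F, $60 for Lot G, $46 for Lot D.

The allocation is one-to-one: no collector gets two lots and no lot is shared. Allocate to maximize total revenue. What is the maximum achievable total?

Max total: $754

Treat this as an assignment problem: match each collector to one lot.
Optimal: Watson→Lot B ($179), Eriksen→Lot G ($99), Jensen→Lot F ($160), Lindqvist→Lot D ($175), Leclerc→Lot A ($141) — total 179+99+160+175+141 = $754.
Column-greedy (each lot in turn goes to its best remaining collector) gives $658, worse by 96.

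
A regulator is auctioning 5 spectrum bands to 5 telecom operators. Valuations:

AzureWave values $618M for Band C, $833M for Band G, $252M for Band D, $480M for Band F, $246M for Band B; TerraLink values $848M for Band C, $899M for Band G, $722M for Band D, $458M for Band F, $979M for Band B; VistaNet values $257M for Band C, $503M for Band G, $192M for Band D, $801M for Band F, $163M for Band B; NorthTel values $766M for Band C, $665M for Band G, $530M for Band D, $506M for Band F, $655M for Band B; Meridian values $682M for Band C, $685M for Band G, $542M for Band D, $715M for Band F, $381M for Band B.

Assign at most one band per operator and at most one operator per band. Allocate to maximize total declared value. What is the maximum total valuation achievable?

Max total: $3921M

Optimal: AzureWave→Band G ($833M), TerraLink→Band B ($979M), VistaNet→Band F ($801M), NorthTel→Band C ($766M), Meridian→Band D ($542M) — total 833+979+801+766+542 = $3921M.
Column-greedy (each band in turn goes to its best remaining operator) gives $3679M, worse by 242.
Next-best assignment: AzureWave→Band G, TerraLink→Band B, VistaNet→Band F, NorthTel→Band D, Meridian→Band C = $3825M.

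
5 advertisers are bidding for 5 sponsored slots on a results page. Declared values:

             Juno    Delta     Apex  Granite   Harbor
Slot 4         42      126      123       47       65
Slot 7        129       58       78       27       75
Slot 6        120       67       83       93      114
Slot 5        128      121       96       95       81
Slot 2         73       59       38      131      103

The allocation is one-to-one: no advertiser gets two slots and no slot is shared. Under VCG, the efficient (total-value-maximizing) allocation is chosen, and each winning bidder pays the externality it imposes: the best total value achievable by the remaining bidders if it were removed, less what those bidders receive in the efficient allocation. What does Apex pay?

Apex pays $5.

Efficient allocation: Juno→Slot 7 ($129), Delta→Slot 5 ($121), Apex→Slot 4 ($123), Granite→Slot 2 ($131), Harbor→Slot 6 ($114); total welfare W = $618.
Apex receives Slot 4 at value $123, so the others get W − 123 = $495.
Without Apex: best allocation of the remaining 4 bidders over all 5 slots is Juno→Slot 7 ($129), Delta→Slot 4 ($126), Granite→Slot 2 ($131), Harbor→Slot 6 ($114), total $500.
VCG payment = (others' best without Apex) − (others' welfare with Apex) = 500 − 495 = $5.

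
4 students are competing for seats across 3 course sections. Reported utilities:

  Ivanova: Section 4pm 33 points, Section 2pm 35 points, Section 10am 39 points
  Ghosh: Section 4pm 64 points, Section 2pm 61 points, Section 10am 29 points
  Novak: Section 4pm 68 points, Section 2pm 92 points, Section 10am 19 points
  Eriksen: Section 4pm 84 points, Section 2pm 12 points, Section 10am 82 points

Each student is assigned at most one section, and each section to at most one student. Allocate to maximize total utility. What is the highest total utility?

Treat this as an assignment problem: match each student to one section.
Optimal: Ghosh→Section 4pm (64 points), Novak→Section 2pm (92 points), Eriksen→Section 10am (82 points) — total 64+92+82 = 238 points.
Column-greedy (each section in turn goes to its best remaining student) gives 215 points, worse by 23.
Swapping Novak↔Eriksen (Novak→Section 10am 19 points, Eriksen→Section 2pm 12 points) loses 143.
Checked against all permutations: 238 points is optimal.

Max total: 238 points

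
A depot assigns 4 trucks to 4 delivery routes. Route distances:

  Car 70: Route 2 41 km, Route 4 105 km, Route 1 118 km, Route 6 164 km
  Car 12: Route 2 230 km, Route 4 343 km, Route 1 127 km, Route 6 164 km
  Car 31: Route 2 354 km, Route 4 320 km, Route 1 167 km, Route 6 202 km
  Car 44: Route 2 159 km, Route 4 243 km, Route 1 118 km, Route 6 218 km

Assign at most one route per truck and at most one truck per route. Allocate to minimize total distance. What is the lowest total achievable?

Min total: 593 km

Optimal: Car 70→Route 4 (105 km), Car 12→Route 1 (127 km), Car 31→Route 6 (202 km), Car 44→Route 2 (159 km) — total 105+127+202+159 = 593 km.
Row-greedy (each truck in turn takes its cheapest remaining route) gives 613 km, worse by 20.
Next-best assignment: Car 70→Route 4, Car 12→Route 6, Car 31→Route 1, Car 44→Route 2 = 595 km.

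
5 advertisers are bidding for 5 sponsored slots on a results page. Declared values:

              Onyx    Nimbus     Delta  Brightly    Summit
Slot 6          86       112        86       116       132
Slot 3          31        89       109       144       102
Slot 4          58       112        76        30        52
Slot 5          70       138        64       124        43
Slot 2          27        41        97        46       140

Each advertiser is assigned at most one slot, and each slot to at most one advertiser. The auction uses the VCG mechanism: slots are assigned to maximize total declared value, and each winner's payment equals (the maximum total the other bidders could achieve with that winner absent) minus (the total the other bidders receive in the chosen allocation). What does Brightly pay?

Efficient allocation: Onyx→Slot 6 ($86), Nimbus→Slot 5 ($138), Delta→Slot 4 ($76), Brightly→Slot 3 ($144), Summit→Slot 2 ($140); total welfare W = $584.
Brightly receives Slot 3 at value $144, so the others get W − 144 = $440.
Without Brightly: best allocation of the remaining 4 bidders over all 5 slots is Onyx→Slot 6 ($86), Nimbus→Slot 5 ($138), Delta→Slot 3 ($109), Summit→Slot 2 ($140), total $473.
VCG payment = (others' best without Brightly) − (others' welfare with Brightly) = 473 − 440 = $33.

Brightly pays $33.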